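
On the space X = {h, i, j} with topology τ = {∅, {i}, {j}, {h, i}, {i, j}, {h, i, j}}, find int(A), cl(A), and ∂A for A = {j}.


int(A) = {j}, cl(A) = {j}, ∂A = ∅.

Closed sets in (X, τ) are complements of opens:
  closed(X, τ) = {∅, {h}, {j}, {h, i}, {h, j}, {h, i, j}}.
int(A) = ⋃ {U ∈ τ : U ⊆ A}. Opens contained in A: ∅, {j}.
Taking the union of these: int(A) = {j}.
cl(A) = ⋂ {C closed : A ⊆ C}. Closed sets containing A: {j}, {h, j}, {h, i, j}.
Intersecting these: cl(A) = {j}.
∂A = cl(A) ∖ int(A) = {j} ∖ {j} = ∅.


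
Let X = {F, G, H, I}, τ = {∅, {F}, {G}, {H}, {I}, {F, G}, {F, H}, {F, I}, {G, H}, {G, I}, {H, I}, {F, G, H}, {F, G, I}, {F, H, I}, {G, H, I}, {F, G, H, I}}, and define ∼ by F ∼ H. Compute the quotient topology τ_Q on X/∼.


X/∼ = {[F=H], [G], [I]}; |τ_Q| = 8.

Equivalence classes: [F=H], [G], [I].
Quotient map π: X → X/∼ sends F ↦ [F=H], G ↦ [G], H ↦ [F=H], I ↦ [I].
For each subset V ⊆ X/∼, compute π^{-1}(V) ⊆ X and check whether π^{-1}(V) ∈ τ. V is open in τ_Q iff π^{-1}(V) ∈ τ.
  V = {}: π^{-1}(V) = ∅ ∈ τ ✓.
  V = {[F=H]}: π^{-1}(V) = {F, H} ∈ τ ✓.
  V = {[G]}: π^{-1}(V) = {G} ∈ τ ✓.
  V = {[F=H], [G]}: π^{-1}(V) = {F, G, H} ∈ τ ✓.
  V = {[I]}: π^{-1}(V) = {I} ∈ τ ✓.
  V = {[F=H], [I]}: π^{-1}(V) = {F, H, I} ∈ τ ✓.
  V = {[G], [I]}: π^{-1}(V) = {G, I} ∈ τ ✓.
  V = {[F=H], [G], [I]}: π^{-1}(V) = {F, G, H, I} ∈ τ ✓.
Open sets in the quotient: τ_Q = {{}, {[F=H]}, {[G]}, {[F=H], [G]}, {[I]}, {[F=H], [I]}, {[G], [I]}, {[F=H], [G], [I]}} (8 elements).


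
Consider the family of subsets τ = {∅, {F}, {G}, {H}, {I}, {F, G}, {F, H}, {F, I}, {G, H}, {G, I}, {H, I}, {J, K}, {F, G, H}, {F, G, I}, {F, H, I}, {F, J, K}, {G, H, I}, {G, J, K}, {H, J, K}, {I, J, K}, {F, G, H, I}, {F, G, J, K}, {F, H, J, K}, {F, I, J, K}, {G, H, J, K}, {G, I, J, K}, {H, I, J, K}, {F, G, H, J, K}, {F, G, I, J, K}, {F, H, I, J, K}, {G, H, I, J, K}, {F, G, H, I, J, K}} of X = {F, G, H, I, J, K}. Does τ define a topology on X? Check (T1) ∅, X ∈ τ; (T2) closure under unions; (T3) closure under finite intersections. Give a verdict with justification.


τ IS a topology on X.

Axiom (T1): ∅ ∈ τ? Yes; X ∈ τ? Yes.
Axiom (T2/T3): check pairwise unions and intersections of members of τ.
All pairwise intersections and unions checked — each lies in τ. Therefore τ satisfies (T1), (T2), (T3): it IS a topology on X.


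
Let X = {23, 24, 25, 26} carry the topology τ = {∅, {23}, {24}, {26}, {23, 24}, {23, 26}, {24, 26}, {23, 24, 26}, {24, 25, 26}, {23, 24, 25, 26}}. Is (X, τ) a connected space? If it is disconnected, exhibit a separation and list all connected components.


(X, τ) is disconnected; components = [{23}, {24, 25, 26}].

Find clopen sets (U ∈ τ with X ∖ U ∈ τ):
  U = ∅, X ∖ U = {23, 24, 25, 26} — both open, so U is clopen.
  U = {23}, X ∖ U = {24, 25, 26} — both open, so U is clopen.
  U = {24, 25, 26}, X ∖ U = {23} — both open, so U is clopen.
  U = {23, 24, 25, 26}, X ∖ U = ∅ — both open, so U is clopen.
Nontrivial clopen(s) exist: e.g. {23}. So (X, τ) is disconnected.
Compute connected components by grouping points that agree on all clopens:
  component: {23}
  component: {24, 25, 26}


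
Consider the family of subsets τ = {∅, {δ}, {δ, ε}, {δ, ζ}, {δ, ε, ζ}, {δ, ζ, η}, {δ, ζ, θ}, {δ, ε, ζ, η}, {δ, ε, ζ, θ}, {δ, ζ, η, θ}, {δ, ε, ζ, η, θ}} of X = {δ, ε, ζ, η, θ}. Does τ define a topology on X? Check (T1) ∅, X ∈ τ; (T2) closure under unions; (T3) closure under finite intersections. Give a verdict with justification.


τ IS a topology on X.

Axiom (T1): ∅ ∈ τ? Yes; X ∈ τ? Yes.
Axiom (T2/T3): check pairwise unions and intersections of members of τ.
All pairwise intersections and unions checked — each lies in τ. Therefore τ satisfies (T1), (T2), (T3): it IS a topology on X.


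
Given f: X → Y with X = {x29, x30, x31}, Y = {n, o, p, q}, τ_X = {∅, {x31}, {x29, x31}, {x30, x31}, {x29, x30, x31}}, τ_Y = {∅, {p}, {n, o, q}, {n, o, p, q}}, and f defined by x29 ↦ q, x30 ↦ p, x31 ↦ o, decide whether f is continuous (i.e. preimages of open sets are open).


f is NOT continuous.

Compute f^{-1}(U) for each U ∈ τ_Y:
  U = ∅: f^{-1}(U) = ∅ ∈ τ_X ✓.
  U = {p}: f^{-1}(U) = {x30} ∉ τ_X ✗.
  U = {n, o, q}: f^{-1}(U) = {x29, x31} ∈ τ_X ✓.
  U = {n, o, p, q}: f^{-1}(U) = {x29, x30, x31} ∈ τ_X ✓.
Found U = {p} with f^{-1}(U) = {x30} not in τ_X. Therefore f is NOT continuous.


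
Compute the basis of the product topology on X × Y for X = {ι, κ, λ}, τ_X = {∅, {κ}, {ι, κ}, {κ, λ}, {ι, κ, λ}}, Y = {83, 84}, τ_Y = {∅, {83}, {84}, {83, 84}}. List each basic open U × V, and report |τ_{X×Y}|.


Basis B = {∅ × ∅, {κ} × {83}, {κ} × {84}, {ι, κ} × {83}, {ι, κ} × {84}, {κ} × {83, 84}, {κ, λ} × {83}, {κ, λ} × {84}, {ι, κ, λ} × {83}, {ι, κ, λ} × {84}, {ι, κ} × {83, 84}, {κ, λ} × {83, 84}, {ι, κ, λ} × {83, 84}}; |τ_{X×Y}| = 25.

Enumerate products U × V with U ∈ τ_X, V ∈ τ_Y (deduplicated):
  ∅ × ∅ = {} (∅)
  {κ} × {83} = {(κ,83)}
  {κ} × {84} = {(κ,84)}
  {ι, κ} × {83} = {(ι,83), (κ,83)}
  {ι, κ} × {84} = {(ι,84), (κ,84)}
  {κ} × {83, 84} = {(κ,83), (κ,84)}
  {κ, λ} × {83} = {(κ,83), (λ,83)}
  {κ, λ} × {84} = {(κ,84), (λ,84)}
  {ι, κ, λ} × {83} = {(ι,83), (κ,83), (λ,83)}
  {ι, κ, λ} × {84} = {(ι,84), (κ,84), (λ,84)}
  {ι, κ} × {83, 84} = {(ι,83), (ι,84), (κ,83), (κ,84)}
  {κ, λ} × {83, 84} = {(κ,83), (κ,84), (λ,83), (λ,84)}
  {ι, κ, λ} × {83, 84} = {(ι,83), (ι,84), (κ,83), (κ,84), (λ,83), (λ,84)}
These 13 distinct sets form the basis B.
Close under arbitrary unions to get τ_{X×Y}; counting gives |τ_{X×Y}| = 25.


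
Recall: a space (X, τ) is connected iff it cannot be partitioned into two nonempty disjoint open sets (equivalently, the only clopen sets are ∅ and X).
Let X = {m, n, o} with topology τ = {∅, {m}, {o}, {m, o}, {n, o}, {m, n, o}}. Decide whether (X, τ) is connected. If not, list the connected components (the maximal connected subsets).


(X, τ) is disconnected; components = [{m}, {n, o}].

Find clopen sets (U ∈ τ with X ∖ U ∈ τ):
  U = ∅, X ∖ U = {m, n, o} — both open, so U is clopen.
  U = {m}, X ∖ U = {n, o} — both open, so U is clopen.
  U = {n, o}, X ∖ U = {m} — both open, so U is clopen.
  U = {m, n, o}, X ∖ U = ∅ — both open, so U is clopen.
Nontrivial clopen(s) exist: e.g. {n, o}. So (X, τ) is disconnected.
Compute connected components by grouping points that agree on all clopens:
  component: {m}
  component: {n, o}


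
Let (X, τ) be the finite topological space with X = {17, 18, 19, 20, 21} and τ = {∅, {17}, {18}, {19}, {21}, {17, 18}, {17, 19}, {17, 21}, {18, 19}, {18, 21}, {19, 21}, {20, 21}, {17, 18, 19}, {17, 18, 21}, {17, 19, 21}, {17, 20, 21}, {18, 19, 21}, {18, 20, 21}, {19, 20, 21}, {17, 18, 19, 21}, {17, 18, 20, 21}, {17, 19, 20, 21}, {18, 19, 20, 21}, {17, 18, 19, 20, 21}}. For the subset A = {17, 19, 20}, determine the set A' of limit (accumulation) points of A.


A' = ∅

For each x ∈ X, list the open sets U ∈ τ with x ∈ U, then check whether U ∩ (A ∖ {x}) ≠ ∅ for every such U.
  x = 17: open {17} ∋ x has {17} ∩ (A ∖ {17}) = ∅, so x is NOT a limit point.
  x = 18: open {18} ∋ x has {18} ∩ (A ∖ {18}) = ∅, so x is NOT a limit point.
  x = 19: open {19} ∋ x has {19} ∩ (A ∖ {19}) = ∅, so x is NOT a limit point.
  x = 20: open {20, 21} ∋ x has {20, 21} ∩ (A ∖ {20}) = ∅, so x is NOT a limit point.
  x = 21: open {21} ∋ x has {21} ∩ (A ∖ {21}) = ∅, so x is NOT a limit point.
Collecting: A' = ∅.


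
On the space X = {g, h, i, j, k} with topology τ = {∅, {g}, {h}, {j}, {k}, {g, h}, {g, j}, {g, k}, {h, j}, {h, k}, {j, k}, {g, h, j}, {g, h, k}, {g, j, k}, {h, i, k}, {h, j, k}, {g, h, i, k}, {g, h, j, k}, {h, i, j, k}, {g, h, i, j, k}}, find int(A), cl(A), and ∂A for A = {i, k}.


int(A) = {k}, cl(A) = {i, k}, ∂A = {i}.

Closed sets in (X, τ) are complements of opens:
  closed(X, τ) = {∅, {g}, {i}, {j}, {g, i}, {g, j}, {h, i}, {i, j}, {i, k}, {g, h, i}, {g, i, j}, {g, i, k}, {h, i, j}, {h, i, k}, {i, j, k}, {g, h, i, j}, {g, h, i, k}, {g, i, j, k}, {h, i, j, k}, {g, h, i, j, k}}.
int(A) = ⋃ {U ∈ τ : U ⊆ A}. Opens contained in A: ∅, {k}.
Taking the union of these: int(A) = {k}.
cl(A) = ⋂ {C closed : A ⊆ C}. Closed sets containing A: {i, k}, {g, i, k}, {h, i, k}, {i, j, k}, {g, h, i, k}, {g, i, j, k}, {h, i, j, k}, {g, h, i, j, k}.
Intersecting these: cl(A) = {i, k}.
∂A = cl(A) ∖ int(A) = {i, k} ∖ {k} = {i}.


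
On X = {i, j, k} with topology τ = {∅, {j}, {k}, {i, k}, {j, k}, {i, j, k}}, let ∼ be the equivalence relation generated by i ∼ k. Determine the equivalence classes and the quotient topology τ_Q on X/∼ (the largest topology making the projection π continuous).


X/∼ = {[i=k], [j]}; |τ_Q| = 4.

Equivalence classes: [i=k], [j].
Quotient map π: X → X/∼ sends i ↦ [i=k], j ↦ [j], k ↦ [i=k].
For each subset V ⊆ X/∼, compute π^{-1}(V) ⊆ X and check whether π^{-1}(V) ∈ τ. V is open in τ_Q iff π^{-1}(V) ∈ τ.
  V = {}: π^{-1}(V) = ∅ ∈ τ ✓.
  V = {[i=k]}: π^{-1}(V) = {i, k} ∈ τ ✓.
  V = {[j]}: π^{-1}(V) = {j} ∈ τ ✓.
  V = {[i=k], [j]}: π^{-1}(V) = {i, j, k} ∈ τ ✓.
Open sets in the quotient: τ_Q = {{}, {[i=k]}, {[j]}, {[i=k], [j]}} (4 elements).


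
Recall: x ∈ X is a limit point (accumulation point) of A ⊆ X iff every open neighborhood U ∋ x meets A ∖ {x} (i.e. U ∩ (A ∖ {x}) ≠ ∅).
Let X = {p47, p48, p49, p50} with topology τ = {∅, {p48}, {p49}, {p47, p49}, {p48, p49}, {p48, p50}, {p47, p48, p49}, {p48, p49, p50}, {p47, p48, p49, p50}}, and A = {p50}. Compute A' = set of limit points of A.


A' = ∅

For each x ∈ X, list the open sets U ∈ τ with x ∈ U, then check whether U ∩ (A ∖ {x}) ≠ ∅ for every such U.
  x = p47: open {p47, p49} ∋ x has {p47, p49} ∩ (A ∖ {p47}) = ∅, so x is NOT a limit point.
  x = p48: open {p48} ∋ x has {p48} ∩ (A ∖ {p48}) = ∅, so x is NOT a limit point.
  x = p49: open {p49} ∋ x has {p49} ∩ (A ∖ {p49}) = ∅, so x is NOT a limit point.
  x = p50: open {p48, p50} ∋ x has {p48, p50} ∩ (A ∖ {p50}) = ∅, so x is NOT a limit point.
Collecting: A' = ∅.


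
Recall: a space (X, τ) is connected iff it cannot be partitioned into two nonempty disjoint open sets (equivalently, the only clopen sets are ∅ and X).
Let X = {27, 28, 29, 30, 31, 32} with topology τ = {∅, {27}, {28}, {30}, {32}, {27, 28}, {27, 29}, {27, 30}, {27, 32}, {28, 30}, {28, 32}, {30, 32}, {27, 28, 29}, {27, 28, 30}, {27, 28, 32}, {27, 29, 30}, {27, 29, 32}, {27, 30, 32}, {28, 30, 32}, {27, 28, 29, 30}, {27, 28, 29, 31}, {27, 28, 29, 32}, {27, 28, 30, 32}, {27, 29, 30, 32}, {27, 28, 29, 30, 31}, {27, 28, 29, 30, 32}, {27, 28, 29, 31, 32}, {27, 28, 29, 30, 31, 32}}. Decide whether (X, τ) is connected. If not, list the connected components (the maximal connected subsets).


(X, τ) is disconnected; components = [{30}, {32}, {27, 28, 29, 31}].

Find clopen sets (U ∈ τ with X ∖ U ∈ τ):
  U = ∅, X ∖ U = {27, 28, 29, 30, 31, 32} — both open, so U is clopen.
  U = {30}, X ∖ U = {27, 28, 29, 31, 32} — both open, so U is clopen.
  U = {32}, X ∖ U = {27, 28, 29, 30, 31} — both open, so U is clopen.
  U = {30, 32}, X ∖ U = {27, 28, 29, 31} — both open, so U is clopen.
  U = {27, 28, 29, 31}, X ∖ U = {30, 32} — both open, so U is clopen.
  U = {27, 28, 29, 30, 31}, X ∖ U = {32} — both open, so U is clopen.
  U = {27, 28, 29, 31, 32}, X ∖ U = {30} — both open, so U is clopen.
  U = {27, 28, 29, 30, 31, 32}, X ∖ U = ∅ — both open, so U is clopen.
Nontrivial clopen(s) exist: e.g. {32}. So (X, τ) is disconnected.
Compute connected components by grouping points that agree on all clopens:
  component: {30}
  component: {32}
  component: {27, 28, 29, 31}


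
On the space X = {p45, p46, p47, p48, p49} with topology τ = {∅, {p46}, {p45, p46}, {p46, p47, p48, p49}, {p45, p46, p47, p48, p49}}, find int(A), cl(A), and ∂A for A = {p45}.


int(A) = ∅, cl(A) = {p45}, ∂A = {p45}.

Closed sets in (X, τ) are complements of opens:
  closed(X, τ) = {∅, {p45}, {p47, p48, p49}, {p45, p47, p48, p49}, {p45, p46, p47, p48, p49}}.
int(A) = ⋃ {U ∈ τ : U ⊆ A}. Opens contained in A: ∅.
Taking the union of these: int(A) = ∅.
cl(A) = ⋂ {C closed : A ⊆ C}. Closed sets containing A: {p45}, {p45, p47, p48, p49}, {p45, p46, p47, p48, p49}.
Intersecting these: cl(A) = {p45}.
∂A = cl(A) ∖ int(A) = {p45} ∖ ∅ = {p45}.


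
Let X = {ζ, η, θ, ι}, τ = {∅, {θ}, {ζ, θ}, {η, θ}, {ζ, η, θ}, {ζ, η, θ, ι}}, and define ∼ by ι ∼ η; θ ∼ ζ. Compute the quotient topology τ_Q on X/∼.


X/∼ = {[ζ=θ], [η=ι]}; |τ_Q| = 3.

Equivalence classes: [ζ=θ], [η=ι].
Quotient map π: X → X/∼ sends ζ ↦ [ζ=θ], η ↦ [η=ι], θ ↦ [ζ=θ], ι ↦ [η=ι].
For each subset V ⊆ X/∼, compute π^{-1}(V) ⊆ X and check whether π^{-1}(V) ∈ τ. V is open in τ_Q iff π^{-1}(V) ∈ τ.
  V = {}: π^{-1}(V) = ∅ ∈ τ ✓.
  V = {[ζ=θ]}: π^{-1}(V) = {ζ, θ} ∈ τ ✓.
  V = {[η=ι]}: π^{-1}(V) = {η, ι} ∉ τ ✗.
  V = {[ζ=θ], [η=ι]}: π^{-1}(V) = {ζ, η, θ, ι} ∈ τ ✓.
Open sets in the quotient: τ_Q = {{}, {[ζ=θ]}, {[ζ=θ], [η=ι]}} (3 elements).


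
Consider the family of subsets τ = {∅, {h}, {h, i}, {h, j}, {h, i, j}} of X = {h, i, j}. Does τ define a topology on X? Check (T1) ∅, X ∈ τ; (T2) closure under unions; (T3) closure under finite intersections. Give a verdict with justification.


τ IS a topology on X.

Axiom (T1): ∅ ∈ τ? Yes; X ∈ τ? Yes.
Axiom (T2/T3): check pairwise unions and intersections of members of τ.
All pairwise intersections and unions checked — each lies in τ. Therefore τ satisfies (T1), (T2), (T3): it IS a topology on X.


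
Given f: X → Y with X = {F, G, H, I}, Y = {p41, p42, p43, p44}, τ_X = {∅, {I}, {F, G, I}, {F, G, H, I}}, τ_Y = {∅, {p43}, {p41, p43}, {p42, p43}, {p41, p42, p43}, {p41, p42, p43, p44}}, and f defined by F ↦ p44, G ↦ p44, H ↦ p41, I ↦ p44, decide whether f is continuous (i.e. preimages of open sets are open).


f is NOT continuous.

Compute f^{-1}(U) for each U ∈ τ_Y:
  U = ∅: f^{-1}(U) = ∅ ∈ τ_X ✓.
  U = {p43}: f^{-1}(U) = ∅ ∈ τ_X ✓.
  U = {p41, p43}: f^{-1}(U) = {H} ∉ τ_X ✗.
  U = {p42, p43}: f^{-1}(U) = ∅ ∈ τ_X ✓.
  U = {p41, p42, p43}: f^{-1}(U) = {H} ∉ τ_X ✗.
  U = {p41, p42, p43, p44}: f^{-1}(U) = {F, G, H, I} ∈ τ_X ✓.
Found U = {p41, p43} with f^{-1}(U) = {H} not in τ_X. Therefore f is NOT continuous.


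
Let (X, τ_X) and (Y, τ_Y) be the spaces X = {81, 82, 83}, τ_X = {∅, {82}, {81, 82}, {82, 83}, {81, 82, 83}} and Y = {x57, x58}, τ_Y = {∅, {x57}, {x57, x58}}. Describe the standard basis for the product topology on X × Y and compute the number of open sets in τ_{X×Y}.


Basis B = {∅ × ∅, {82} × {x57}, {81, 82} × {x57}, {82} × {x57, x58}, {82, 83} × {x57}, {81, 82, 83} × {x57}, {81, 82} × {x57, x58}, {82, 83} × {x57, x58}, {81, 82, 83} × {x57, x58}}; |τ_{X×Y}| = 14.

Enumerate products U × V with U ∈ τ_X, V ∈ τ_Y (deduplicated):
  ∅ × ∅ = {} (∅)
  {82} × {x57} = {(82,x57)}
  {81, 82} × {x57} = {(81,x57), (82,x57)}
  {82} × {x57, x58} = {(82,x57), (82,x58)}
  {82, 83} × {x57} = {(82,x57), (83,x57)}
  {81, 82, 83} × {x57} = {(81,x57), (82,x57), (83,x57)}
  {81, 82} × {x57, x58} = {(81,x57), (81,x58), (82,x57), (82,x58)}
  {82, 83} × {x57, x58} = {(82,x57), (82,x58), (83,x57), (83,x58)}
  {81, 82, 83} × {x57, x58} = {(81,x57), (81,x58), (82,x57), (82,x58), (83,x57), (83,x58)}
These 9 distinct sets form the basis B.
Close under arbitrary unions to get τ_{X×Y}; counting gives |τ_{X×Y}| = 14.


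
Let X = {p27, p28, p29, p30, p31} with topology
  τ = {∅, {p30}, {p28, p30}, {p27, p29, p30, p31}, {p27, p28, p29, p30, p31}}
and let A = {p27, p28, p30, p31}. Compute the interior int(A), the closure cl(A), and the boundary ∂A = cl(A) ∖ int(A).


int(A) = {p28, p30}, cl(A) = {p27, p28, p29, p30, p31}, ∂A = {p27, p29, p31}.

Closed sets in (X, τ) are complements of opens:
  closed(X, τ) = {∅, {p28}, {p27, p29, p31}, {p27, p28, p29, p31}, {p27, p28, p29, p30, p31}}.
int(A) = ⋃ {U ∈ τ : U ⊆ A}. Opens contained in A: ∅, {p30}, {p28, p30}.
Taking the union of these: int(A) = {p28, p30}.
cl(A) = ⋂ {C closed : A ⊆ C}. Closed sets containing A: {p27, p28, p29, p30, p31}.
Intersecting these: cl(A) = {p27, p28, p29, p30, p31}.
∂A = cl(A) ∖ int(A) = {p27, p28, p29, p30, p31} ∖ {p28, p30} = {p27, p29, p31}.


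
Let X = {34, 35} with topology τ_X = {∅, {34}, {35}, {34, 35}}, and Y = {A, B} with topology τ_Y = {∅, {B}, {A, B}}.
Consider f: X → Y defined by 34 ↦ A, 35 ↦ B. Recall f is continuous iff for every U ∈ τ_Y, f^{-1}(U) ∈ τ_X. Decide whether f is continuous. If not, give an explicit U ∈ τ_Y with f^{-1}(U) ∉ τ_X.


f IS continuous.

Compute f^{-1}(U) for each U ∈ τ_Y:
  U = ∅: f^{-1}(U) = ∅ ∈ τ_X ✓.
  U = {B}: f^{-1}(U) = {35} ∈ τ_X ✓.
  U = {A, B}: f^{-1}(U) = {34, 35} ∈ τ_X ✓.
Every preimage lies in τ_X, so f IS continuous.


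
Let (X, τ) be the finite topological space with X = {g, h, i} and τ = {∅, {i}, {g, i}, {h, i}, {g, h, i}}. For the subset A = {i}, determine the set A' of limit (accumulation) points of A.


A' = {g, h}

For each x ∈ X, list the open sets U ∈ τ with x ∈ U, then check whether U ∩ (A ∖ {x}) ≠ ∅ for every such U.
  x = g: opens ∋ x are {g, i}, {g, h, i}; each meets A ∖ {g}, so x IS a limit point.
  x = h: opens ∋ x are {h, i}, {g, h, i}; each meets A ∖ {h}, so x IS a limit point.
  x = i: open {i} ∋ x has {i} ∩ (A ∖ {i}) = ∅, so x is NOT a limit point.
Collecting: A' = {g, h}.


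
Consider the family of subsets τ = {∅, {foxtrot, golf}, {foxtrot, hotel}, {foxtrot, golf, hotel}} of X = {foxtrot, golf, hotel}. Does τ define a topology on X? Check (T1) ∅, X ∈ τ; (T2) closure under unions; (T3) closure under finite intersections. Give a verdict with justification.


τ is NOT a topology on X.

Axiom (T1): ∅ ∈ τ? Yes; X ∈ τ? Yes.
Axiom (T2/T3): check pairwise unions and intersections of members of τ.
Counterexample for (T3): {foxtrot, golf} ∩ {foxtrot, hotel} = {foxtrot} ∉ τ. Therefore τ is NOT a topology.


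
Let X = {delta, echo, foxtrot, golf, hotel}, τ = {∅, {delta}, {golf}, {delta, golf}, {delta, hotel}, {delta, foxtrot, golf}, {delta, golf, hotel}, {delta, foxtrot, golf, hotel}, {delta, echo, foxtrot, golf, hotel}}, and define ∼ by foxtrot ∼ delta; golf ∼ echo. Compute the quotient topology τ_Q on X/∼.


X/∼ = {[delta=foxtrot], [echo=golf], [hotel]}; |τ_Q| = 2.

Equivalence classes: [delta=foxtrot], [echo=golf], [hotel].
Quotient map π: X → X/∼ sends delta ↦ [delta=foxtrot], echo ↦ [echo=golf], foxtrot ↦ [delta=foxtrot], golf ↦ [echo=golf], hotel ↦ [hotel].
For each subset V ⊆ X/∼, compute π^{-1}(V) ⊆ X and check whether π^{-1}(V) ∈ τ. V is open in τ_Q iff π^{-1}(V) ∈ τ.
  V = {}: π^{-1}(V) = ∅ ∈ τ ✓.
  V = {[delta=foxtrot]}: π^{-1}(V) = {delta, foxtrot} ∉ τ ✗.
  V = {[echo=golf]}: π^{-1}(V) = {echo, golf} ∉ τ ✗.
  V = {[delta=foxtrot], [echo=golf]}: π^{-1}(V) = {delta, echo, foxtrot, golf} ∉ τ ✗.
  V = {[hotel]}: π^{-1}(V) = {hotel} ∉ τ ✗.
  V = {[delta=foxtrot], [hotel]}: π^{-1}(V) = {delta, foxtrot, hotel} ∉ τ ✗.
  V = {[echo=golf], [hotel]}: π^{-1}(V) = {echo, golf, hotel} ∉ τ ✗.
  V = {[delta=foxtrot], [echo=golf], [hotel]}: π^{-1}(V) = {delta, echo, foxtrot, golf, hotel} ∈ τ ✓.
Open sets in the quotient: τ_Q = {{}, {[delta=foxtrot], [echo=golf], [hotel]}} (2 elements).


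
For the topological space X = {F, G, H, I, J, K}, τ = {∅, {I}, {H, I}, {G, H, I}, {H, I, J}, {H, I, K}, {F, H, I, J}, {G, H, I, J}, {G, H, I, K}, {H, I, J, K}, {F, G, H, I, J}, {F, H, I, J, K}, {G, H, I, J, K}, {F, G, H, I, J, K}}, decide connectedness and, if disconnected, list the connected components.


(X, τ) is connected.

Find clopen sets (U ∈ τ with X ∖ U ∈ τ):
  U = ∅, X ∖ U = {F, G, H, I, J, K} — both open, so U is clopen.
  U = {F, G, H, I, J, K}, X ∖ U = ∅ — both open, so U is clopen.
Only trivial clopens (∅ and X) exist, so (X, τ) is connected.
Compute connected components by grouping points that agree on all clopens:
  component: {F, G, H, I, J, K}


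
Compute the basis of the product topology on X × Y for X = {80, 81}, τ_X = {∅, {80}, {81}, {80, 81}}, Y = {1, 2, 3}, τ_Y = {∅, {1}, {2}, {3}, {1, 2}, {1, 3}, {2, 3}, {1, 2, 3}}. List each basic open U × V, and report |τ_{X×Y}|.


Basis B = {∅ × ∅, {80} × {1}, {80} × {2}, {80} × {3}, {81} × {1}, {81} × {2}, {81} × {3}, {80} × {1, 2}, {80} × {1, 3}, {80, 81} × {1}, {80} × {2, 3}, {80, 81} × {2}, {80, 81} × {3}, {81} × {1, 2}, {81} × {1, 3}, {81} × {2, 3}, {80} × {1, 2, 3}, {81} × {1, 2, 3}, {80, 81} × {1, 2}, {80, 81} × {1, 3}, {80, 81} × {2, 3}, {80, 81} × {1, 2, 3}}; |τ_{X×Y}| = 64.

Enumerate products U × V with U ∈ τ_X, V ∈ τ_Y (deduplicated):
  ∅ × ∅ = {} (∅)
  {80} × {1} = {(80,1)}
  {80} × {2} = {(80,2)}
  {80} × {3} = {(80,3)}
  {81} × {1} = {(81,1)}
  {81} × {2} = {(81,2)}
  {81} × {3} = {(81,3)}
  {80} × {1, 2} = {(80,1), (80,2)}
  {80} × {1, 3} = {(80,1), (80,3)}
  {80, 81} × {1} = {(80,1), (81,1)}
  {80} × {2, 3} = {(80,2), (80,3)}
  {80, 81} × {2} = {(80,2), (81,2)}
  {80, 81} × {3} = {(80,3), (81,3)}
  {81} × {1, 2} = {(81,1), (81,2)}
  {81} × {1, 3} = {(81,1), (81,3)}
  {81} × {2, 3} = {(81,2), (81,3)}
  {80} × {1, 2, 3} = {(80,1), (80,2), (80,3)}
  {81} × {1, 2, 3} = {(81,1), (81,2), (81,3)}
  {80, 81} × {1, 2} = {(80,1), (80,2), (81,1), (81,2)}
  {80, 81} × {1, 3} = {(80,1), (80,3), (81,1), (81,3)}
  {80, 81} × {2, 3} = {(80,2), (80,3), (81,2), (81,3)}
  {80, 81} × {1, 2, 3} = {(80,1), (80,2), (80,3), (81,1), (81,2), (81,3)}
These 22 distinct sets form the basis B.
Close under arbitrary unions to get τ_{X×Y}; counting gives |τ_{X×Y}| = 64.


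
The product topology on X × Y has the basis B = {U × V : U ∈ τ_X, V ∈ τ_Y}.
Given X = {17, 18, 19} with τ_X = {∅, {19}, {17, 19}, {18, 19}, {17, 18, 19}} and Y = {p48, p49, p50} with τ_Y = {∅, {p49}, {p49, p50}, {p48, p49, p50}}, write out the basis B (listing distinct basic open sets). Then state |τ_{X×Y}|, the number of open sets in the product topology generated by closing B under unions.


Basis B = {∅ × ∅, {19} × {p49}, {17, 19} × {p49}, {18, 19} × {p49}, {19} × {p49, p50}, {17, 18, 19} × {p49}, {19} × {p48, p49, p50}, {17, 19} × {p49, p50}, {18, 19} × {p49, p50}, {17, 19} × {p48, p49, p50}, {17, 18, 19} × {p49, p50}, {18, 19} × {p48, p49, p50}, {17, 18, 19} × {p48, p49, p50}}; |τ_{X×Y}| = 30.

Enumerate products U × V with U ∈ τ_X, V ∈ τ_Y (deduplicated):
  ∅ × ∅ = {} (∅)
  {19} × {p49} = {(19,p49)}
  {17, 19} × {p49} = {(17,p49), (19,p49)}
  {18, 19} × {p49} = {(18,p49), (19,p49)}
  {19} × {p49, p50} = {(19,p49), (19,p50)}
  {17, 18, 19} × {p49} = {(17,p49), (18,p49), (19,p49)}
  {19} × {p48, p49, p50} = {(19,p48), (19,p49), (19,p50)}
  {17, 19} × {p49, p50} = {(17,p49), (17,p50), (19,p49), (19,p50)}
  {18, 19} × {p49, p50} = {(18,p49), (18,p50), (19,p49), (19,p50)}
  {17, 19} × {p48, p49, p50} = {(17,p48), (17,p49), (17,p50), (19,p48), (19,p49), (19,p50)}
  {17, 18, 19} × {p49, p50} = {(17,p49), (17,p50), (18,p49), (18,p50), (19,p49), (19,p50)}
  {18, 19} × {p48, p49, p50} = {(18,p48), (18,p49), (18,p50), (19,p48), (19,p49), (19,p50)}
  {17, 18, 19} × {p48, p49, p50} = {(17,p48), (17,p49), (17,p50), (18,p48), (18,p49), (18,p50), (19,p48), (19,p49), (19,p50)}
These 13 distinct sets form the basis B.
Close under arbitrary unions to get τ_{X×Y}; counting gives |τ_{X×Y}| = 30.


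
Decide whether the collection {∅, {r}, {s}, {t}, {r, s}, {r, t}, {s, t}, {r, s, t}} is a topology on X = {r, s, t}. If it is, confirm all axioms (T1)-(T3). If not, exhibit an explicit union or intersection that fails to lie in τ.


τ IS a topology on X.

Axiom (T1): ∅ ∈ τ? Yes; X ∈ τ? Yes.
Axiom (T2/T3): check pairwise unions and intersections of members of τ.
All pairwise intersections and unions checked — each lies in τ. Therefore τ satisfies (T1), (T2), (T3): it IS a topology on X.


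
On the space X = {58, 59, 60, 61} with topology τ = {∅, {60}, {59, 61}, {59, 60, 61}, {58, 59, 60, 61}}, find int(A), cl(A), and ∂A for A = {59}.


int(A) = ∅, cl(A) = {58, 59, 61}, ∂A = {58, 59, 61}.

Closed sets in (X, τ) are complements of opens:
  closed(X, τ) = {∅, {58}, {58, 60}, {58, 59, 61}, {58, 59, 60, 61}}.
int(A) = ⋃ {U ∈ τ : U ⊆ A}. Opens contained in A: ∅.
Taking the union of these: int(A) = ∅.
cl(A) = ⋂ {C closed : A ⊆ C}. Closed sets containing A: {58, 59, 61}, {58, 59, 60, 61}.
Intersecting these: cl(A) = {58, 59, 61}.
∂A = cl(A) ∖ int(A) = {58, 59, 61} ∖ ∅ = {58, 59, 61}.


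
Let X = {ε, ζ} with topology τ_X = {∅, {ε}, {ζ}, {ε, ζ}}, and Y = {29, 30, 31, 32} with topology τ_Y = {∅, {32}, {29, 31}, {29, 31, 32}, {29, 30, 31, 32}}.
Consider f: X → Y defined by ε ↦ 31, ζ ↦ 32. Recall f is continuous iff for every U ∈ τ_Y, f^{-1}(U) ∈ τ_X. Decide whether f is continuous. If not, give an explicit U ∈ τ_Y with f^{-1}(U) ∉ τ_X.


f IS continuous.

Compute f^{-1}(U) for each U ∈ τ_Y:
  U = ∅: f^{-1}(U) = ∅ ∈ τ_X ✓.
  U = {32}: f^{-1}(U) = {ζ} ∈ τ_X ✓.
  U = {29, 31}: f^{-1}(U) = {ε} ∈ τ_X ✓.
  U = {29, 31, 32}: f^{-1}(U) = {ε, ζ} ∈ τ_X ✓.
  U = {29, 30, 31, 32}: f^{-1}(U) = {ε, ζ} ∈ τ_X ✓.
Every preimage lies in τ_X, so f IS continuous.


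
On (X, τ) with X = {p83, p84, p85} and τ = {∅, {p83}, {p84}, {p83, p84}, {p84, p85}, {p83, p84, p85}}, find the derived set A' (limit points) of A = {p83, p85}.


A' = ∅

For each x ∈ X, list the open sets U ∈ τ with x ∈ U, then check whether U ∩ (A ∖ {x}) ≠ ∅ for every such U.
  x = p83: open {p83} ∋ x has {p83} ∩ (A ∖ {p83}) = ∅, so x is NOT a limit point.
  x = p84: open {p84} ∋ x has {p84} ∩ (A ∖ {p84}) = ∅, so x is NOT a limit point.
  x = p85: open {p84, p85} ∋ x has {p84, p85} ∩ (A ∖ {p85}) = ∅, so x is NOT a limit point.
Collecting: A' = ∅.


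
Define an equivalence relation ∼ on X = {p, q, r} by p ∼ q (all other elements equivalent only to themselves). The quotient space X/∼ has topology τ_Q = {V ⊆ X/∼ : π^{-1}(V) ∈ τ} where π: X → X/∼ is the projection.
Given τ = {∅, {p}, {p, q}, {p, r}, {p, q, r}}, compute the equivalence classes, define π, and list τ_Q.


X/∼ = {[p=q], [r]}; |τ_Q| = 3.

Equivalence classes: [p=q], [r].
Quotient map π: X → X/∼ sends p ↦ [p=q], q ↦ [p=q], r ↦ [r].
For each subset V ⊆ X/∼, compute π^{-1}(V) ⊆ X and check whether π^{-1}(V) ∈ τ. V is open in τ_Q iff π^{-1}(V) ∈ τ.
  V = {}: π^{-1}(V) = ∅ ∈ τ ✓.
  V = {[p=q]}: π^{-1}(V) = {p, q} ∈ τ ✓.
  V = {[r]}: π^{-1}(V) = {r} ∉ τ ✗.
  V = {[p=q], [r]}: π^{-1}(V) = {p, q, r} ∈ τ ✓.
Open sets in the quotient: τ_Q = {{}, {[p=q]}, {[p=q], [r]}} (3 elements).


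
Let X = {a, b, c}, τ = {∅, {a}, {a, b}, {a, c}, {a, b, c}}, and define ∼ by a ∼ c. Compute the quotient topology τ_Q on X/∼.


X/∼ = {[a=c], [b]}; |τ_Q| = 3.

Equivalence classes: [a=c], [b].
Quotient map π: X → X/∼ sends a ↦ [a=c], b ↦ [b], c ↦ [a=c].
For each subset V ⊆ X/∼, compute π^{-1}(V) ⊆ X and check whether π^{-1}(V) ∈ τ. V is open in τ_Q iff π^{-1}(V) ∈ τ.
  V = {}: π^{-1}(V) = ∅ ∈ τ ✓.
  V = {[a=c]}: π^{-1}(V) = {a, c} ∈ τ ✓.
  V = {[b]}: π^{-1}(V) = {b} ∉ τ ✗.
  V = {[a=c], [b]}: π^{-1}(V) = {a, b, c} ∈ τ ✓.
Open sets in the quotient: τ_Q = {{}, {[a=c]}, {[a=c], [b]}} (3 elements).


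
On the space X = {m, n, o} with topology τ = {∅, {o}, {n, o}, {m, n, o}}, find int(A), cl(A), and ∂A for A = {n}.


int(A) = ∅, cl(A) = {m, n}, ∂A = {m, n}.

Closed sets in (X, τ) are complements of opens:
  closed(X, τ) = {∅, {m}, {m, n}, {m, n, o}}.
int(A) = ⋃ {U ∈ τ : U ⊆ A}. Opens contained in A: ∅.
Taking the union of these: int(A) = ∅.
cl(A) = ⋂ {C closed : A ⊆ C}. Closed sets containing A: {m, n}, {m, n, o}.
Intersecting these: cl(A) = {m, n}.
∂A = cl(A) ∖ int(A) = {m, n} ∖ ∅ = {m, n}.


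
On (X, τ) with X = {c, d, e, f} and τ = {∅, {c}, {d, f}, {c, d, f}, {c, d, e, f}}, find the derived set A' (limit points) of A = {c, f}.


A' = {d, e}

For each x ∈ X, list the open sets U ∈ τ with x ∈ U, then check whether U ∩ (A ∖ {x}) ≠ ∅ for every such U.
  x = c: open {c} ∋ x has {c} ∩ (A ∖ {c}) = ∅, so x is NOT a limit point.
  x = d: opens ∋ x are {d, f}, {c, d, f}, {c, d, e, f}; each meets A ∖ {d}, so x IS a limit point.
  x = e: opens ∋ x are {c, d, e, f}; each meets A ∖ {e}, so x IS a limit point.
  x = f: open {d, f} ∋ x has {d, f} ∩ (A ∖ {f}) = ∅, so x is NOT a limit point.
Collecting: A' = {d, e}.


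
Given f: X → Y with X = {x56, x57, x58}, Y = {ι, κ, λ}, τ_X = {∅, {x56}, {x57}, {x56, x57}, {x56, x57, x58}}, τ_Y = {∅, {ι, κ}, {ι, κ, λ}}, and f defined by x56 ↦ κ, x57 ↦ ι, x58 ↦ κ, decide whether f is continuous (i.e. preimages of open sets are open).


f IS continuous.

Compute f^{-1}(U) for each U ∈ τ_Y:
  U = ∅: f^{-1}(U) = ∅ ∈ τ_X ✓.
  U = {ι, κ}: f^{-1}(U) = {x56, x57, x58} ∈ τ_X ✓.
  U = {ι, κ, λ}: f^{-1}(U) = {x56, x57, x58} ∈ τ_X ✓.
Every preimage lies in τ_X, so f IS continuous.


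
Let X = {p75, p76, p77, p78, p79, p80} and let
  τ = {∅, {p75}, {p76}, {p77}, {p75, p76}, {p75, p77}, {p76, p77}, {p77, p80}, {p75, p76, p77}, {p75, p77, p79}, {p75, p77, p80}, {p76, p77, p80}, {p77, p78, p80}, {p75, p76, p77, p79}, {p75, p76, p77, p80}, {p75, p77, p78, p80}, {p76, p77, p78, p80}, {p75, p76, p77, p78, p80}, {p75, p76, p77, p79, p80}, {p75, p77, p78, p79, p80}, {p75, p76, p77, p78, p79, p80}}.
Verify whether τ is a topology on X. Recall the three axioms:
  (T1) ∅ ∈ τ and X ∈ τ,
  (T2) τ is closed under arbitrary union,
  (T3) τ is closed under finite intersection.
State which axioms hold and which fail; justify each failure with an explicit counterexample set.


τ is NOT a topology on X.

Axiom (T1): ∅ ∈ τ? Yes; X ∈ τ? Yes.
Axiom (T2/T3): check pairwise unions and intersections of members of τ.
Counterexample for (T2): {p77, p80} ∪ {p75, p77, p79} = {p75, p77, p79, p80} ∉ τ. Therefore τ is NOT a topology.


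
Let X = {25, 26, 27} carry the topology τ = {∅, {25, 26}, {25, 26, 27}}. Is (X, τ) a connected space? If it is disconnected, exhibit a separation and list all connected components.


(X, τ) is connected.

Find clopen sets (U ∈ τ with X ∖ U ∈ τ):
  U = ∅, X ∖ U = {25, 26, 27} — both open, so U is clopen.
  U = {25, 26, 27}, X ∖ U = ∅ — both open, so U is clopen.
Only trivial clopens (∅ and X) exist, so (X, τ) is connected.
Compute connected components by grouping points that agree on all clopens:
  component: {25, 26, 27}


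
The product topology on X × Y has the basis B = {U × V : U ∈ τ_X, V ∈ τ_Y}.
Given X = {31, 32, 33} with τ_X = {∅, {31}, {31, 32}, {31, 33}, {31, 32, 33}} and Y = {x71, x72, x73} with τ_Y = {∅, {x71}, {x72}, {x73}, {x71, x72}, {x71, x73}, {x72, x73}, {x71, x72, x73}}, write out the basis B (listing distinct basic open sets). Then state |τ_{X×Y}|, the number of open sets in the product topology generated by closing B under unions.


Basis B = {∅ × ∅, {31} × {x71}, {31} × {x72}, {31} × {x73}, {31} × {x71, x72}, {31} × {x71, x73}, {31, 32} × {x71}, {31, 33} × {x71}, {31} × {x72, x73}, {31, 32} × {x72}, {31, 33} × {x72}, {31, 32} × {x73}, {31, 33} × {x73}, {31} × {x71, x72, x73}, {31, 32, 33} × {x71}, {31, 32, 33} × {x72}, {31, 32, 33} × {x73}, {31, 32} × {x71, x72}, {31, 33} × {x71, x72}, {31, 32} × {x71, x73}, {31, 33} × {x71, x73}, {31, 32} × {x72, x73}, {31, 33} × {x72, x73}, {31, 32} × {x71, x72, x73}, {31, 33} × {x71, x72, x73}, {31, 32, 33} × {x71, x72}, {31, 32, 33} × {x71, x73}, {31, 32, 33} × {x72, x73}, {31, 32, 33} × {x71, x72, x73}}; |τ_{X×Y}| = 125.

Enumerate products U × V with U ∈ τ_X, V ∈ τ_Y (deduplicated):
  ∅ × ∅ = {} (∅)
  {31} × {x71} = {(31,x71)}
  {31} × {x72} = {(31,x72)}
  {31} × {x73} = {(31,x73)}
  {31} × {x71, x72} = {(31,x71), (31,x72)}
  {31} × {x71, x73} = {(31,x71), (31,x73)}
  {31, 32} × {x71} = {(31,x71), (32,x71)}
  {31, 33} × {x71} = {(31,x71), (33,x71)}
  {31} × {x72, x73} = {(31,x72), (31,x73)}
  {31, 32} × {x72} = {(31,x72), (32,x72)}
  {31, 33} × {x72} = {(31,x72), (33,x72)}
  {31, 32} × {x73} = {(31,x73), (32,x73)}
  {31, 33} × {x73} = {(31,x73), (33,x73)}
  {31} × {x71, x72, x73} = {(31,x71), (31,x72), (31,x73)}
  {31, 32, 33} × {x71} = {(31,x71), (32,x71), (33,x71)}
  {31, 32, 33} × {x72} = {(31,x72), (32,x72), (33,x72)}
  {31, 32, 33} × {x73} = {(31,x73), (32,x73), (33,x73)}
  {31, 32} × {x71, x72} = {(31,x71), (31,x72), (32,x71), (32,x72)}
  {31, 33} × {x71, x72} = {(31,x71), (31,x72), (33,x71), (33,x72)}
  {31, 32} × {x71, x73} = {(31,x71), (31,x73), (32,x71), (32,x73)}
  {31, 33} × {x71, x73} = {(31,x71), (31,x73), (33,x71), (33,x73)}
  {31, 32} × {x72, x73} = {(31,x72), (31,x73), (32,x72), (32,x73)}
  {31, 33} × {x72, x73} = {(31,x72), (31,x73), (33,x72), (33,x73)}
  {31, 32} × {x71, x72, x73} = {(31,x71), (31,x72), (31,x73), (32,x71), (32,x72), (32,x73)}
  {31, 33} × {x71, x72, x73} = {(31,x71), (31,x72), (31,x73), (33,x71), (33,x72), (33,x73)}
  {31, 32, 33} × {x71, x72} = {(31,x71), (31,x72), (32,x71), (32,x72), (33,x71), (33,x72)}
  {31, 32, 33} × {x71, x73} = {(31,x71), (31,x73), (32,x71), (32,x73), (33,x71), (33,x73)}
  {31, 32, 33} × {x72, x73} = {(31,x72), (31,x73), (32,x72), (32,x73), (33,x72), (33,x73)}
  {31, 32, 33} × {x71, x72, x73} = {(31,x71), (31,x72), (31,x73), (32,x71), (32,x72), (32,x73), (33,x71), (33,x72), (33,x73)}
These 29 distinct sets form the basis B.
Close under arbitrary unions to get τ_{X×Y}; counting gives |τ_{X×Y}| = 125.


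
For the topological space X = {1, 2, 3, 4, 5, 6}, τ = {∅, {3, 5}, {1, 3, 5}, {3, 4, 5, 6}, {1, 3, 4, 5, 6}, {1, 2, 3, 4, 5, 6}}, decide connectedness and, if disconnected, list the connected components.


(X, τ) is connected.

Find clopen sets (U ∈ τ with X ∖ U ∈ τ):
  U = ∅, X ∖ U = {1, 2, 3, 4, 5, 6} — both open, so U is clopen.
  U = {1, 2, 3, 4, 5, 6}, X ∖ U = ∅ — both open, so U is clopen.
Only trivial clopens (∅ and X) exist, so (X, τ) is connected.
Compute connected components by grouping points that agree on all clopens:
  component: {1, 2, 3, 4, 5, 6}


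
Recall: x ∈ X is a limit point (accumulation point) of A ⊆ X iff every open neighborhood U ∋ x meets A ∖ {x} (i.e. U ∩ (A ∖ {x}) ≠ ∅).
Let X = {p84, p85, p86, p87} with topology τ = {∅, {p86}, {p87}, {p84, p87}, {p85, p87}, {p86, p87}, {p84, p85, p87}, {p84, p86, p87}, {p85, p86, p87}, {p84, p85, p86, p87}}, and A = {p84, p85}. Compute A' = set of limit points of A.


A' = ∅

For each x ∈ X, list the open sets U ∈ τ with x ∈ U, then check whether U ∩ (A ∖ {x}) ≠ ∅ for every such U.
  x = p84: open {p84, p87} ∋ x has {p84, p87} ∩ (A ∖ {p84}) = ∅, so x is NOT a limit point.
  x = p85: open {p85, p87} ∋ x has {p85, p87} ∩ (A ∖ {p85}) = ∅, so x is NOT a limit point.
  x = p86: open {p86} ∋ x has {p86} ∩ (A ∖ {p86}) = ∅, so x is NOT a limit point.
  x = p87: open {p87} ∋ x has {p87} ∩ (A ∖ {p87}) = ∅, so x is NOT a limit point.
Collecting: A' = ∅.


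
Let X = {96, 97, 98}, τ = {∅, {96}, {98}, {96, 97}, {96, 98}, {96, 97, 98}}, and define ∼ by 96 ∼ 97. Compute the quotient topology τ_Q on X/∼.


X/∼ = {[96=97], [98]}; |τ_Q| = 4.

Equivalence classes: [96=97], [98].
Quotient map π: X → X/∼ sends 96 ↦ [96=97], 97 ↦ [96=97], 98 ↦ [98].
For each subset V ⊆ X/∼, compute π^{-1}(V) ⊆ X and check whether π^{-1}(V) ∈ τ. V is open in τ_Q iff π^{-1}(V) ∈ τ.
  V = {}: π^{-1}(V) = ∅ ∈ τ ✓.
  V = {[96=97]}: π^{-1}(V) = {96, 97} ∈ τ ✓.
  V = {[98]}: π^{-1}(V) = {98} ∈ τ ✓.
  V = {[96=97], [98]}: π^{-1}(V) = {96, 97, 98} ∈ τ ✓.
Open sets in the quotient: τ_Q = {{}, {[96=97]}, {[98]}, {[96=97], [98]}} (4 elements).


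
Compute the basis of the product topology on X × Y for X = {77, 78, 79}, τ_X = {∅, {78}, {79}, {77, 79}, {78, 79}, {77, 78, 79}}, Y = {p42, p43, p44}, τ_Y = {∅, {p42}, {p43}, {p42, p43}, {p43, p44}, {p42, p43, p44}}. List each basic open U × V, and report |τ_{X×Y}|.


Basis B = {∅ × ∅, {78} × {p42}, {78} × {p43}, {79} × {p42}, {79} × {p43}, {77, 79} × {p42}, {77, 79} × {p43}, {78} × {p42, p43}, {78, 79} × {p42}, {78} × {p43, p44}, {78, 79} × {p43}, {79} × {p42, p43}, {79} × {p43, p44}, {77, 78, 79} × {p42}, {77, 78, 79} × {p43}, {78} × {p42, p43, p44}, {79} × {p42, p43, p44}, {77, 79} × {p42, p43}, {77, 79} × {p43, p44}, {78, 79} × {p42, p43}, {78, 79} × {p43, p44}, {77, 79} × {p42, p43, p44}, {77, 78, 79} × {p42, p43}, {77, 78, 79} × {p43, p44}, {78, 79} × {p42, p43, p44}, {77, 78, 79} × {p42, p43, p44}}; |τ_{X×Y}| = 108.

Enumerate products U × V with U ∈ τ_X, V ∈ τ_Y (deduplicated):
  ∅ × ∅ = {} (∅)
  {78} × {p42} = {(78,p42)}
  {78} × {p43} = {(78,p43)}
  {79} × {p42} = {(79,p42)}
  {79} × {p43} = {(79,p43)}
  {77, 79} × {p42} = {(77,p42), (79,p42)}
  {77, 79} × {p43} = {(77,p43), (79,p43)}
  {78} × {p42, p43} = {(78,p42), (78,p43)}
  {78, 79} × {p42} = {(78,p42), (79,p42)}
  {78} × {p43, p44} = {(78,p43), (78,p44)}
  {78, 79} × {p43} = {(78,p43), (79,p43)}
  {79} × {p42, p43} = {(79,p42), (79,p43)}
  {79} × {p43, p44} = {(79,p43), (79,p44)}
  {77, 78, 79} × {p42} = {(77,p42), (78,p42), (79,p42)}
  {77, 78, 79} × {p43} = {(77,p43), (78,p43), (79,p43)}
  {78} × {p42, p43, p44} = {(78,p42), (78,p43), (78,p44)}
  {79} × {p42, p43, p44} = {(79,p42), (79,p43), (79,p44)}
  {77, 79} × {p42, p43} = {(77,p42), (77,p43), (79,p42), (79,p43)}
  {77, 79} × {p43, p44} = {(77,p43), (77,p44), (79,p43), (79,p44)}
  {78, 79} × {p42, p43} = {(78,p42), (78,p43), (79,p42), (79,p43)}
  {78, 79} × {p43, p44} = {(78,p43), (78,p44), (79,p43), (79,p44)}
  {77, 79} × {p42, p43, p44} = {(77,p42), (77,p43), (77,p44), (79,p42), (79,p43), (79,p44)}
  {77, 78, 79} × {p42, p43} = {(77,p42), (77,p43), (78,p42), (78,p43), (79,p42), (79,p43)}
  {77, 78, 79} × {p43, p44} = {(77,p43), (77,p44), (78,p43), (78,p44), (79,p43), (79,p44)}
  {78, 79} × {p42, p43, p44} = {(78,p42), (78,p43), (78,p44), (79,p42), (79,p43), (79,p44)}
  {77, 78, 79} × {p42, p43, p44} = {(77,p42), (77,p43), (77,p44), (78,p42), (78,p43), (78,p44), (79,p42), (79,p43), (79,p44)}
These 26 distinct sets form the basis B.
Close under arbitrary unions to get τ_{X×Y}; counting gives |τ_{X×Y}| = 108.


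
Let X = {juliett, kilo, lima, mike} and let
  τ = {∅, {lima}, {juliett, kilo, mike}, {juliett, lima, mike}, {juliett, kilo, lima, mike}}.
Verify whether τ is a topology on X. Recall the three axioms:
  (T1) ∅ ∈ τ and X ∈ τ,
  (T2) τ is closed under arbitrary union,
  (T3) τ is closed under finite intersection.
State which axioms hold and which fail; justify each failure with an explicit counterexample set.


τ is NOT a topology on X.

Axiom (T1): ∅ ∈ τ? Yes; X ∈ τ? Yes.
Axiom (T2/T3): check pairwise unions and intersections of members of τ.
Counterexample for (T3): {juliett, kilo, mike} ∩ {juliett, lima, mike} = {juliett, mike} ∉ τ. Therefore τ is NOT a topology.


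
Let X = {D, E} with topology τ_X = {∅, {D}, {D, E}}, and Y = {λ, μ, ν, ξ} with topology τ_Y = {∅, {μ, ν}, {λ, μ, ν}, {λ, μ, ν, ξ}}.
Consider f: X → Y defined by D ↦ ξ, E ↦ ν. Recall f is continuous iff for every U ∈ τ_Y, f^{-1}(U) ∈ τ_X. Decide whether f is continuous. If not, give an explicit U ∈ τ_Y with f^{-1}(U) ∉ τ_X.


f is NOT continuous.

Compute f^{-1}(U) for each U ∈ τ_Y:
  U = ∅: f^{-1}(U) = ∅ ∈ τ_X ✓.
  U = {μ, ν}: f^{-1}(U) = {E} ∉ τ_X ✗.
  U = {λ, μ, ν}: f^{-1}(U) = {E} ∉ τ_X ✗.
  U = {λ, μ, ν, ξ}: f^{-1}(U) = {D, E} ∈ τ_X ✓.
Found U = {μ, ν} with f^{-1}(U) = {E} not in τ_X. Therefore f is NOT continuous.
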